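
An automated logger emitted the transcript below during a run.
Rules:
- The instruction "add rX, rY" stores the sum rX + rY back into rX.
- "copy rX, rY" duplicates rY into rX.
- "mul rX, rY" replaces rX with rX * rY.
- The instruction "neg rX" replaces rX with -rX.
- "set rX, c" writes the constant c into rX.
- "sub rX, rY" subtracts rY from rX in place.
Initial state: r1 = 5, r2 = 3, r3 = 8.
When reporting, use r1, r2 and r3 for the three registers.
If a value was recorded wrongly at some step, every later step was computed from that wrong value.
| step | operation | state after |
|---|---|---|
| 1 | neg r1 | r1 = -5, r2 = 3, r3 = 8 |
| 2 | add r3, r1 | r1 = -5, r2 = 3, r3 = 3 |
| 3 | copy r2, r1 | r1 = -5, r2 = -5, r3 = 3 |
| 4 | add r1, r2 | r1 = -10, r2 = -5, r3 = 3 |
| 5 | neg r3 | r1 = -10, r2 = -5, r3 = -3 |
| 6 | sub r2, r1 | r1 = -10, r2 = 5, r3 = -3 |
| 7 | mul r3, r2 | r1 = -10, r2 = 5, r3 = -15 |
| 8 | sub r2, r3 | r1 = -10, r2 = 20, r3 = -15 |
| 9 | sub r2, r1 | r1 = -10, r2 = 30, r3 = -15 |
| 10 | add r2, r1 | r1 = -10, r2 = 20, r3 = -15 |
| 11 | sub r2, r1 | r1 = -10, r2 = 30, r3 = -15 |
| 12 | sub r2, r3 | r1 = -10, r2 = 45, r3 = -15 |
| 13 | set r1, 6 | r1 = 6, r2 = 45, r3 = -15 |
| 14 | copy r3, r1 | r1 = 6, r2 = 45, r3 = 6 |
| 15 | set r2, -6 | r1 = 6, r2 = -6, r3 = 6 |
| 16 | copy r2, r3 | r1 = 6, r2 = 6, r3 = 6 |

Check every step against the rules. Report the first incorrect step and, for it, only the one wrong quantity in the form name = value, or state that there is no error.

Recomputing the run from the initial state:
step 1: r1 = -5, r2 = 3, r3 = 8
step 2: r1 = -5, r2 = 3, r3 = 3
step 3: r1 = -5, r2 = -5, r3 = 3
step 4: r1 = -10, r2 = -5, r3 = 3
step 5: r1 = -10, r2 = -5, r3 = -3
step 6: r1 = -10, r2 = 5, r3 = -3
step 7: r1 = -10, r2 = 5, r3 = -15
step 8: r1 = -10, r2 = 20, r3 = -15
step 9: r1 = -10, r2 = 30, r3 = -15
step 10: r1 = -10, r2 = 20, r3 = -15
step 11: r1 = -10, r2 = 30, r3 = -15
step 12: r1 = -10, r2 = 45, r3 = -15
step 13: r1 = 6, r2 = 45, r3 = -15
step 14: r1 = 6, r2 = 45, r3 = 6
step 15: r1 = 6, r2 = -6, r3 = 6
step 16: r1 = 6, r2 = 6, r3 = 6
This matches the transcript at every step.

no error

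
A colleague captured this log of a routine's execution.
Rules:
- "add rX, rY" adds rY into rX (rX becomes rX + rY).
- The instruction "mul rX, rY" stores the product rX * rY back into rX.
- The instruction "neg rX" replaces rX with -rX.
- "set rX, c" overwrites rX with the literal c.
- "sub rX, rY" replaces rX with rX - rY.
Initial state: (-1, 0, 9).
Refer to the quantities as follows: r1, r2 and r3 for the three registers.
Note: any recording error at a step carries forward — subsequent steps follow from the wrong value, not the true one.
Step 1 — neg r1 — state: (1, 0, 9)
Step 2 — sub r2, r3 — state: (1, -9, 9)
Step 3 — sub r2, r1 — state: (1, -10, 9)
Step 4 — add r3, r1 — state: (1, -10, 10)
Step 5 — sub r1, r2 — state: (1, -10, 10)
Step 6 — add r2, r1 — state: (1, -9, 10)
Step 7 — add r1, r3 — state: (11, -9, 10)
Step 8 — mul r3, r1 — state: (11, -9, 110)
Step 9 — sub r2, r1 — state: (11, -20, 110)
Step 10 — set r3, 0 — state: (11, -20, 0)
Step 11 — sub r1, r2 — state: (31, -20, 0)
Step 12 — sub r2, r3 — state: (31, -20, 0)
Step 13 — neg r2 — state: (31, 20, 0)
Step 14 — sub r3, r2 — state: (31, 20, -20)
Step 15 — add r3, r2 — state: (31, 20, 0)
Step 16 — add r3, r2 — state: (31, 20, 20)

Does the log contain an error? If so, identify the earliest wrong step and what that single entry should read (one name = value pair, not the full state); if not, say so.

Recomputing the run from the initial state:
step 1: r1 = 1, r2 = 0, r3 = 9
step 2: r1 = 1, r2 = -9, r3 = 9
step 3: r1 = 1, r2 = -10, r3 = 9
step 4: r1 = 1, r2 = -10, r3 = 10
step 5: r1 = 11, r2 = -10, r3 = 10
step 6: r1 = 11, r2 = 1, r3 = 10
step 7: r1 = 21, r2 = 1, r3 = 10
step 8: r1 = 21, r2 = 1, r3 = 210
step 9: r1 = 21, r2 = -20, r3 = 210
step 10: r1 = 21, r2 = -20, r3 = 0
step 11: r1 = 41, r2 = -20, r3 = 0
step 12: r1 = 41, r2 = -20, r3 = 0
step 13: r1 = 41, r2 = 20, r3 = 0
step 14: r1 = 41, r2 = 20, r3 = -20
step 15: r1 = 41, r2 = 20, r3 = 0
step 16: r1 = 41, r2 = 20, r3 = 20
The first disagreement with the log is at step 5, where the value should be r1 = 11.

step 5, r1 = 11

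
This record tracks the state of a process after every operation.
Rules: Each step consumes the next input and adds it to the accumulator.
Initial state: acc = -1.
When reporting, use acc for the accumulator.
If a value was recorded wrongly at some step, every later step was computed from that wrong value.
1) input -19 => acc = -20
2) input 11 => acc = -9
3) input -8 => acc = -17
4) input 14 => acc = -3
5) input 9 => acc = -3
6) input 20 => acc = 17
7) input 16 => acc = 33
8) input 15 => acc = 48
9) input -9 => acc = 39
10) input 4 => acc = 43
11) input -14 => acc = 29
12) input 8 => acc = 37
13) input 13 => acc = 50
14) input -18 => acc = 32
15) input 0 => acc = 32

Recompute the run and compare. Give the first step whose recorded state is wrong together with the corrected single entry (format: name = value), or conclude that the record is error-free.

step 5, acc = 6

Step 1: acc = -1 + -19 = -20 — checks out.
Step 2: acc = -20 + 11 = -9 — no discrepancy.
Step 3: acc = -9 + -8 = -17 — in agreement.
Step 4: acc = -17 + 14 = -3 — checks out.
Step 5: acc = -3 + 9 = 6 — the entry is off here.
First incorrect step: 5; the correct value is acc = 6.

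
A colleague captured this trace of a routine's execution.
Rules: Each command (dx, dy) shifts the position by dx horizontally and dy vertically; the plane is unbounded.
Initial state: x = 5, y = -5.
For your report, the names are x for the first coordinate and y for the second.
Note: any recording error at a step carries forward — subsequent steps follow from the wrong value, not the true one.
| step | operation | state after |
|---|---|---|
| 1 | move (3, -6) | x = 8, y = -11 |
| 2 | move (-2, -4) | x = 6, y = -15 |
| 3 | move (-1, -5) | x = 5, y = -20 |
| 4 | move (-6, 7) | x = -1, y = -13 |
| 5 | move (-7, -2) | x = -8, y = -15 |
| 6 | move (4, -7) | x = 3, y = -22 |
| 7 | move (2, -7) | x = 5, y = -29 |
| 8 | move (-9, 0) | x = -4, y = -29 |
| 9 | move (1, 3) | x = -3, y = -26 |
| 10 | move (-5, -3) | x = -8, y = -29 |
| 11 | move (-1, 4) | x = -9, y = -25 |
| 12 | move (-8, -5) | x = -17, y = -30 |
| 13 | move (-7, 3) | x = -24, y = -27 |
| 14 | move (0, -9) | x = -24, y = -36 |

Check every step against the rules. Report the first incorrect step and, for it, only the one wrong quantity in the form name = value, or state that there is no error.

1. x = 5 + (3) = 8, y = -5 + (-6) = -11 (verified)
2. x = 8 + (-2) = 6, y = -11 + (-4) = -15 (agrees with the trace)
3. x = 6 + (-1) = 5, y = -15 + (-5) = -20 (verified)
4. x = 5 + (-6) = -1, y = -20 + (7) = -13 (in agreement)
5. x = -1 + (-7) = -8, y = -13 + (-2) = -15 (consistent with the trace)
6. x = -8 + (4) = -4, y = -15 + (-7) = -22 (the entry is off here)
So the first discrepancy is step 6, where the right value is x = -4.

step 6, x = -4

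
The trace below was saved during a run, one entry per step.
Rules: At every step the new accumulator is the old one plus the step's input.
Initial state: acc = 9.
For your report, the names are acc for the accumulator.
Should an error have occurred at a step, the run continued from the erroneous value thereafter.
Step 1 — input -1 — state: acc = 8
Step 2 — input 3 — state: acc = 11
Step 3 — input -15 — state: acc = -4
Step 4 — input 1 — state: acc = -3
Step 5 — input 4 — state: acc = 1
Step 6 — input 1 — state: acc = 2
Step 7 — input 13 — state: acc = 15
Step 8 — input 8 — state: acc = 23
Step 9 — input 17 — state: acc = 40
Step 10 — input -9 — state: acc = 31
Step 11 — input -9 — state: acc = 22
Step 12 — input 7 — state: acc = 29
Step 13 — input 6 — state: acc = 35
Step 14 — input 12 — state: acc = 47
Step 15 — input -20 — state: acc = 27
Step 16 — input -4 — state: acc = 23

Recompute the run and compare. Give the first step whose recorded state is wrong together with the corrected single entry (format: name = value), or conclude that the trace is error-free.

Step 1: acc = 9 + -1 = 8 — consistent with the trace.
Step 2: acc = 8 + 3 = 11 — checks out.
Step 3: acc = 11 + -15 = -4 — checks out.
Step 4: acc = -4 + 1 = -3 — agrees with the trace.
Step 5: acc = -3 + 4 = 1 — no discrepancy.
Step 6: acc = 1 + 1 = 2 — consistent with the trace.
Step 7: acc = 2 + 13 = 15 — exactly as logged.
Step 8: acc = 15 + 8 = 23 — confirmed correct.
Step 9: acc = 23 + 17 = 40 — checks out.
Step 10: acc = 40 + -9 = 31 — exactly as logged.
Step 11: acc = 31 + -9 = 22 — same as recorded.
Step 12: acc = 22 + 7 = 29 — in agreement.
Step 13: acc = 29 + 6 = 35 — same as recorded.
Step 14: acc = 35 + 12 = 47 — agrees with the trace.
Step 15: acc = 47 + -20 = 27 — checks out.
Step 16: acc = 27 + -4 = 23 — no discrepancy.
The recomputation confirms every line.

no error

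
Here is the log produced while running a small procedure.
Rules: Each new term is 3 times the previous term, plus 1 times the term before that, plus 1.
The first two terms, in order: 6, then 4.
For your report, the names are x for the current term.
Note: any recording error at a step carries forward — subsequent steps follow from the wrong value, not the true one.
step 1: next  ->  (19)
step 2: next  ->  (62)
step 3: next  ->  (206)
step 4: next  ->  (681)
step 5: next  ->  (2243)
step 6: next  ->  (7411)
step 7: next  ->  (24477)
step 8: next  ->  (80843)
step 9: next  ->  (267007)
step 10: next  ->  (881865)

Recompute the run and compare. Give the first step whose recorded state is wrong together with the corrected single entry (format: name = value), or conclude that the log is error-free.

Recomputing the run from the initial state:
step 1: x = 19
step 2: x = 62
step 3: x = 206
step 4: x = 681
step 5: x = 2250
step 6: x = 7432
step 7: x = 24547
step 8: x = 81074
step 9: x = 267770
step 10: x = 884385
The first disagreement with the log is at step 5, where the value should be x = 2250.

step 5, x = 2250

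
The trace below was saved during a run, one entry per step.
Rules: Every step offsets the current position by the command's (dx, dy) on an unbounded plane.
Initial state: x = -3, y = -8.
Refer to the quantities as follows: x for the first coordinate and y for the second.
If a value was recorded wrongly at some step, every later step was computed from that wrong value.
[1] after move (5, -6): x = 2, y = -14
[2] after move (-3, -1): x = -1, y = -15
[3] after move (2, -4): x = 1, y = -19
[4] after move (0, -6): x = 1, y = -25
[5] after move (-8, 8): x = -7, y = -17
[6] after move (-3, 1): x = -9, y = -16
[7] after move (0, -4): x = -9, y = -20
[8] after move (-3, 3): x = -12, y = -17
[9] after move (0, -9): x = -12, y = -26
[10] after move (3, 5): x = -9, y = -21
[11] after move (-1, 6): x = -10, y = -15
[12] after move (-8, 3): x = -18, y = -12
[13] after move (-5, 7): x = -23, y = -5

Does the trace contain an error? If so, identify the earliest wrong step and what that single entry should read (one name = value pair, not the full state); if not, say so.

Recomputing the run from the initial state:
step 1: x = 2, y = -14
step 2: x = -1, y = -15
step 3: x = 1, y = -19
step 4: x = 1, y = -25
step 5: x = -7, y = -17
step 6: x = -10, y = -16
step 7: x = -10, y = -20
step 8: x = -13, y = -17
step 9: x = -13, y = -26
step 10: x = -10, y = -21
step 11: x = -11, y = -15
step 12: x = -19, y = -12
step 13: x = -24, y = -5
The first disagreement with the trace is at step 6, where the value should be x = -10.

step 6, x = -10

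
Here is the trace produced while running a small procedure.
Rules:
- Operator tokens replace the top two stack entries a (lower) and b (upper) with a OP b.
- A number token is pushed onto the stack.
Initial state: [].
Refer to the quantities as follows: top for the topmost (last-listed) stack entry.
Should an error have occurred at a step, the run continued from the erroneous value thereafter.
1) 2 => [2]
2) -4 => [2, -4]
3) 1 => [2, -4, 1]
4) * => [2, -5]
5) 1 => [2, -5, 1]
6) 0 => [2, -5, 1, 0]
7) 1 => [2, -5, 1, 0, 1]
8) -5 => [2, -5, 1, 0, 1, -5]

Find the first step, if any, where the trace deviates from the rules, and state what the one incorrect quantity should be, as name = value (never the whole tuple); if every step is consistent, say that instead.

Step 1: push 2: top = 2 — same as recorded.
Step 2: push -4: top = -4 — exactly as logged.
Step 3: push 1: top = 1 — no discrepancy.
Step 4: -4 * 1 = -4 — a discrepancy with the trace.
Step 4 is the first one off; corrected, top = -4.

step 4, top = -4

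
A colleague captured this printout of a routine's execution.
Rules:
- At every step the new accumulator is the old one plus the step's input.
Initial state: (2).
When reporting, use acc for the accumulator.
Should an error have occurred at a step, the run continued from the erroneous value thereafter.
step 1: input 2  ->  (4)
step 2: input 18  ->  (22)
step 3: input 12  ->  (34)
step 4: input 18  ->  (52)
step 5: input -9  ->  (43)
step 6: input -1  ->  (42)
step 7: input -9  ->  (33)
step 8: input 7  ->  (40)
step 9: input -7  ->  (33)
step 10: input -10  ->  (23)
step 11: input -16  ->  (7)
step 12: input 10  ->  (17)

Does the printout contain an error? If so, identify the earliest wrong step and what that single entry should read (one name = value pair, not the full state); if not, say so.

no error

step 1: acc = 2 + 2 = 4 -> in agreement
step 2: acc = 4 + 18 = 22 -> matches
step 3: acc = 22 + 12 = 34 -> no discrepancy
step 4: acc = 34 + 18 = 52 -> no discrepancy
step 5: acc = 52 + -9 = 43 -> verified
step 6: acc = 43 + -1 = 42 -> confirmed correct
step 7: acc = 42 + -9 = 33 -> agrees with the printout
step 8: acc = 33 + 7 = 40 -> no discrepancy
step 9: acc = 40 + -7 = 33 -> checks out
step 10: acc = 33 + -10 = 23 -> same as recorded
step 11: acc = 23 + -16 = 7 -> consistent with the printout
step 12: acc = 7 + 10 = 17 -> checks out
No step deviates from the rules.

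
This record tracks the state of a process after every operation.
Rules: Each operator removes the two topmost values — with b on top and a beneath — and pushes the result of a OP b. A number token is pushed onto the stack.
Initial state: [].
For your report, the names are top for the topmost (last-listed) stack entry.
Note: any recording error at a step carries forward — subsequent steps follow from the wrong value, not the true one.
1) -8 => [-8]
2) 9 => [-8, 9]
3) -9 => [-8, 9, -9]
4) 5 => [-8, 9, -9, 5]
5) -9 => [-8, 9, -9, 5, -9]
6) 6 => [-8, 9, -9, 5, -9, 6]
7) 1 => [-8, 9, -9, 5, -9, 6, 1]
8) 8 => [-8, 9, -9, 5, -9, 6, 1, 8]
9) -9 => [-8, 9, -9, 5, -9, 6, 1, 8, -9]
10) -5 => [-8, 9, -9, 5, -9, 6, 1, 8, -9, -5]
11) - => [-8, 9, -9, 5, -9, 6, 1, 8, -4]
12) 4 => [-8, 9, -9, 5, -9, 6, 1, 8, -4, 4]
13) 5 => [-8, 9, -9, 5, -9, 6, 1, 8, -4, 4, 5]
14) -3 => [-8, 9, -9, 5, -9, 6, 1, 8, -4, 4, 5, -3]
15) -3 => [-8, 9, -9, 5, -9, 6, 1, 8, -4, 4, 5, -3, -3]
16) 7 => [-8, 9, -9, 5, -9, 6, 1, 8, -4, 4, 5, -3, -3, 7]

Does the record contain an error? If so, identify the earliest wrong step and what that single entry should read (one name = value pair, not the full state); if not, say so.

no error

step 1: push -8: top = -8 -> in agreement
step 2: push 9: top = 9 -> verified
step 3: push -9: top = -9 -> verified
step 4: push 5: top = 5 -> same as recorded
step 5: push -9: top = -9 -> confirmed correct
step 6: push 6: top = 6 -> exactly as logged
step 7: push 1: top = 1 -> confirmed correct
step 8: push 8: top = 8 -> agrees with the record
step 9: push -9: top = -9 -> checks out
step 10: push -5: top = -5 -> no discrepancy
step 11: -9 - -5 = -4 -> no discrepancy
step 12: push 4: top = 4 -> matches
step 13: push 5: top = 5 -> verified
step 14: push -3: top = -3 -> agrees with the record
step 15: push -3: top = -3 -> verified
step 16: push 7: top = 7 -> confirmed correct
The recomputation confirms every line.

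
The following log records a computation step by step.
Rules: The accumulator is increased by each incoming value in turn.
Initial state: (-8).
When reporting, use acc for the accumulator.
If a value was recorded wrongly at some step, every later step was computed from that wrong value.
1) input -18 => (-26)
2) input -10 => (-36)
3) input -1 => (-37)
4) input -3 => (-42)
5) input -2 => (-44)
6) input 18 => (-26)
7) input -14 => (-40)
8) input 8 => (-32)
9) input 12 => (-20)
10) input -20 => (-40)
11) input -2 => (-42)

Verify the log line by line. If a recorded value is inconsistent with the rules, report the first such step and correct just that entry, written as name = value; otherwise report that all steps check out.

1. acc = -8 + -18 = -26 (confirmed correct)
2. acc = -26 + -10 = -36 (checks out)
3. acc = -36 + -1 = -37 (same as recorded)
4. acc = -37 + -3 = -40 (first mismatch against the log)
The audit stops at step 4: the recorded entry is wrong and should be acc = -40.

step 4, acc = -40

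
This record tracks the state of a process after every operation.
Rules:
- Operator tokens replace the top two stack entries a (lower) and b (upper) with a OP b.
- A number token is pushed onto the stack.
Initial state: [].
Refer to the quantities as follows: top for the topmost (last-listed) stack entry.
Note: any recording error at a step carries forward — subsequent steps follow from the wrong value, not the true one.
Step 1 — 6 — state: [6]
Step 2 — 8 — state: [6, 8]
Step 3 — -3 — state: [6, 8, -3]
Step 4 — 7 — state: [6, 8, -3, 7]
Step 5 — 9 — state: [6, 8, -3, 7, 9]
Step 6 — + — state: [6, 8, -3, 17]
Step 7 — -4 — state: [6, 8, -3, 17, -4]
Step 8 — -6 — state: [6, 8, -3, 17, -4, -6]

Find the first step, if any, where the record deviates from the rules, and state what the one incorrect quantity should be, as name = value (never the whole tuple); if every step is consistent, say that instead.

1. push 6: top = 6 (no discrepancy)
2. push 8: top = 8 (verified)
3. push -3: top = -3 (verified)
4. push 7: top = 7 (in agreement)
5. push 9: top = 9 (verified)
6. 7 + 9 = 16 (the record has a different value)
First incorrect step: 6; the correct value is top = 16.

step 6, top = 16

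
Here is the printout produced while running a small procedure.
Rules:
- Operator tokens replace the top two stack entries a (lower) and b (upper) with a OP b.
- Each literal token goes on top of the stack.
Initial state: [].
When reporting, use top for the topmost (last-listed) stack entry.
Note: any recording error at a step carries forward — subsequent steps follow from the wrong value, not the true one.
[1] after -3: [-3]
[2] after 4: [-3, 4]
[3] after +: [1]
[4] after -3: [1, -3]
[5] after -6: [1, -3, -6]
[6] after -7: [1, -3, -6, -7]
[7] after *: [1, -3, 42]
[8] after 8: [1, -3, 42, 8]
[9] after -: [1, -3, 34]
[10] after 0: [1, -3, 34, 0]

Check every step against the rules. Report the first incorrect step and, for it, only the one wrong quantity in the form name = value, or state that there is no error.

1. push -3: top = -3 (consistent with the printout)
2. push 4: top = 4 (exactly as logged)
3. -3 + 4 = 1 (checks out)
4. push -3: top = -3 (matches)
5. push -6: top = -6 (same as recorded)
6. push -7: top = -7 (exactly as logged)
7. -6 * -7 = 42 (in agreement)
8. push 8: top = 8 (checks out)
9. 42 - 8 = 34 (agrees with the printout)
10. push 0: top = 0 (agrees with the printout)
No step deviates from the rules.

no error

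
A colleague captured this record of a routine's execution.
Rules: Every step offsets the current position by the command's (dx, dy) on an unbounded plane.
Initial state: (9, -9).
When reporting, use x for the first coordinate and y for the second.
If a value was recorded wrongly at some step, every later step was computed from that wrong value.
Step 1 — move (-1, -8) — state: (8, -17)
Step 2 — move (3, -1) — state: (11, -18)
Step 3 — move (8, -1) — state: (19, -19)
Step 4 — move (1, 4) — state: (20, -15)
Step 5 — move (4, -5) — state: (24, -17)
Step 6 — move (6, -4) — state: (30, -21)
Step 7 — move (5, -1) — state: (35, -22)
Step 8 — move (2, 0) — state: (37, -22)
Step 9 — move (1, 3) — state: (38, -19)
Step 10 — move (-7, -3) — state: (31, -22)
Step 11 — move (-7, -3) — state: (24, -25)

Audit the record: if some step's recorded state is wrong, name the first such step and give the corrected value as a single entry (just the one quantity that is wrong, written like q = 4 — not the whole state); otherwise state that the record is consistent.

step 5, y = -20

Recomputing the run from the initial state:
step 1: x = 8, y = -17
step 2: x = 11, y = -18
step 3: x = 19, y = -19
step 4: x = 20, y = -15
step 5: x = 24, y = -20
step 6: x = 30, y = -24
step 7: x = 35, y = -25
step 8: x = 37, y = -25
step 9: x = 38, y = -22
step 10: x = 31, y = -25
step 11: x = 24, y = -28
The first disagreement with the record is at step 5, where the value should be y = -20.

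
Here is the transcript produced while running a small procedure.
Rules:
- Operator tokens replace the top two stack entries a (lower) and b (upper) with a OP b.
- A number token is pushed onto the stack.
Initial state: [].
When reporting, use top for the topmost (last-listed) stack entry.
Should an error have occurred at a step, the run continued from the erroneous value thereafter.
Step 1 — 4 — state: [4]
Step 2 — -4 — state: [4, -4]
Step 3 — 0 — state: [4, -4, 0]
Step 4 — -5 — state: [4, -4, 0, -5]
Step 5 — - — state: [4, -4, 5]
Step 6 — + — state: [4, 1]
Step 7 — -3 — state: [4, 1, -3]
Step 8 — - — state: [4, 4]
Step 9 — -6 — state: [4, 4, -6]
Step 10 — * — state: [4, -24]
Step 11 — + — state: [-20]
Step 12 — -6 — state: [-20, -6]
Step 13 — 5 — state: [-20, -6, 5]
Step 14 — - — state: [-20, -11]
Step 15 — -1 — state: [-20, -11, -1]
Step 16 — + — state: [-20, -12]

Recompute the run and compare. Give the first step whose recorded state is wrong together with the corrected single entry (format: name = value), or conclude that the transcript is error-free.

Recomputing the run from the initial state:
step 1: [4]
step 2: [4, -4]
step 3: [4, -4, 0]
step 4: [4, -4, 0, -5]
step 5: [4, -4, 5]
step 6: [4, 1]
step 7: [4, 1, -3]
step 8: [4, 4]
step 9: [4, 4, -6]
step 10: [4, -24]
step 11: [-20]
step 12: [-20, -6]
step 13: [-20, -6, 5]
step 14: [-20, -11]
step 15: [-20, -11, -1]
step 16: [-20, -12]
This matches the transcript at every step.

no error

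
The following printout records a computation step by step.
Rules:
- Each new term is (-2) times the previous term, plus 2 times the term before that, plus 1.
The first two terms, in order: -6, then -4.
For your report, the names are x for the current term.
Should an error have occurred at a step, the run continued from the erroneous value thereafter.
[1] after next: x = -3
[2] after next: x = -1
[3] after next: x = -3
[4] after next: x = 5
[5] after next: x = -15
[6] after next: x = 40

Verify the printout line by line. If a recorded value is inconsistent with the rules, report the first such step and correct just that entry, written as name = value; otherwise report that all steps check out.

step 6, x = 41

step 1: x = -2*(-4) + (2)*(-6) + (1) = -3 -> verified
step 2: x = -2*(-3) + (2)*(-4) + (1) = -1 -> matches
step 3: x = -2*(-1) + (2)*(-3) + (1) = -3 -> checks out
step 4: x = -2*(-3) + (2)*(-1) + (1) = 5 -> checks out
step 5: x = -2*(5) + (2)*(-3) + (1) = -15 -> confirmed correct
step 6: x = -2*(-15) + (2)*(5) + (1) = 41 -> not what was recorded
Step 6 is the first one off; corrected, x = 41.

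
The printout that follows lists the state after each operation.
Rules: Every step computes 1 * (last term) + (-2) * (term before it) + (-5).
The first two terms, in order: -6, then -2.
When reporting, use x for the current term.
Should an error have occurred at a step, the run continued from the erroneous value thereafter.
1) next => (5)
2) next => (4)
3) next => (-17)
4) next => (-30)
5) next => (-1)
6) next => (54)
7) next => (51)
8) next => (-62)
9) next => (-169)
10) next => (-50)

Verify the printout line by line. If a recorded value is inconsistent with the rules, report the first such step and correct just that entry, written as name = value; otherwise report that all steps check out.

Step 1: x = 1*(-2) + (-2)*(-6) + (-5) = 5 — agrees with the printout.
Step 2: x = 1*(5) + (-2)*(-2) + (-5) = 4 — exactly as logged.
Step 3: x = 1*(4) + (-2)*(5) + (-5) = -11 — not what was recorded.
Conclusion: step 3 carries the first error; the entry should be x = -11.

step 3, x = -11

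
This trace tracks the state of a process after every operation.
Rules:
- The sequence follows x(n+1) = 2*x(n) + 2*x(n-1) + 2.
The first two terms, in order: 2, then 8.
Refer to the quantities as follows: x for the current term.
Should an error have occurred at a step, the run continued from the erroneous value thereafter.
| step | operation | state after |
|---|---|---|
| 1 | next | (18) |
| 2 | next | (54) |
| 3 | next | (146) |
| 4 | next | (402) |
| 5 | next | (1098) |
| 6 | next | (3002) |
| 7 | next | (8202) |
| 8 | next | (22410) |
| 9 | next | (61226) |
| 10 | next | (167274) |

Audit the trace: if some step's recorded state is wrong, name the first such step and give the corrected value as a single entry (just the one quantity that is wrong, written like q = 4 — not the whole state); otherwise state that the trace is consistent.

step 1: x = 2*(8) + (2)*(2) + (2) = 22 -> the trace has a different value
That makes step 1 the first incorrect line — x = 22 is what it should show.

step 1, x = 22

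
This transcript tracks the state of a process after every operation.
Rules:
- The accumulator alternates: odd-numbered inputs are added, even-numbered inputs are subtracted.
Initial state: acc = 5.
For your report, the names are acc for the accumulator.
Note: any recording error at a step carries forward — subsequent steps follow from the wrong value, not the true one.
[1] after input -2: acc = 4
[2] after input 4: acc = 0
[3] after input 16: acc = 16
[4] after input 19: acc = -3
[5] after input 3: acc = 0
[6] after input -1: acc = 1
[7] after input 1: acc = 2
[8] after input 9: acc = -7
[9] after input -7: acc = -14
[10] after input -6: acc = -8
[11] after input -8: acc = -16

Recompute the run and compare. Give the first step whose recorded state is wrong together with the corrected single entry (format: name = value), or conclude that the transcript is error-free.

Recomputing the run from the initial state:
step 1: acc = 3
step 2: acc = -1
step 3: acc = 15
step 4: acc = -4
step 5: acc = -1
step 6: acc = 0
step 7: acc = 1
step 8: acc = -8
step 9: acc = -15
step 10: acc = -9
step 11: acc = -17
The first disagreement with the transcript is at step 1, where the value should be acc = 3.

step 1, acc = 3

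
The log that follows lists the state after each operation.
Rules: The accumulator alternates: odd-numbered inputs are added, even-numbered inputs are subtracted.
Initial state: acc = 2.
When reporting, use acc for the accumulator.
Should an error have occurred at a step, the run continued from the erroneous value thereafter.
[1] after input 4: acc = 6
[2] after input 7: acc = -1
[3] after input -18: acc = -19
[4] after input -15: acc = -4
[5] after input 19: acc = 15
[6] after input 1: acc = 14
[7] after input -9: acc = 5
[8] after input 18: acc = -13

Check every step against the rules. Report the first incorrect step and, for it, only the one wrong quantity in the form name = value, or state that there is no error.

no error

Step 1: acc = 2 + 4 = 6 — matches.
Step 2: acc = 6 - 7 = -1 — confirmed correct.
Step 3: acc = -1 + -18 = -19 — agrees with the log.
Step 4: acc = -19 - -15 = -4 — no discrepancy.
Step 5: acc = -4 + 19 = 15 — same as recorded.
Step 6: acc = 15 - 1 = 14 — same as recorded.
Step 7: acc = 14 + -9 = 5 — exactly as logged.
Step 8: acc = 5 - 18 = -13 — checks out.
Nothing is out of place; the run is error-free.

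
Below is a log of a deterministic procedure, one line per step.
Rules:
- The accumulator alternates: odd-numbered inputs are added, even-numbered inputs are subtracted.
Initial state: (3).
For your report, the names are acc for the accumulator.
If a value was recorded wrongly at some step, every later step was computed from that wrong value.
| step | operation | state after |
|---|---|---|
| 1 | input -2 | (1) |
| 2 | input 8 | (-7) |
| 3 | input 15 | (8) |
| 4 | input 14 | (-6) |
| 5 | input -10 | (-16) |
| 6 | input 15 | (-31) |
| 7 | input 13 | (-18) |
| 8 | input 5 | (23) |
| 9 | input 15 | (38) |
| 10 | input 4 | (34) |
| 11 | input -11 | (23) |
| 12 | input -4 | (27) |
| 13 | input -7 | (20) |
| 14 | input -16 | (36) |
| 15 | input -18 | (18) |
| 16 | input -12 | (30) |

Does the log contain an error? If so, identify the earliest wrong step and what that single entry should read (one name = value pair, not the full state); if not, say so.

1. acc = 3 + -2 = 1 (matches)
2. acc = 1 - 8 = -7 (consistent with the log)
3. acc = -7 + 15 = 8 (consistent with the log)
4. acc = 8 - 14 = -6 (matches)
5. acc = -6 + -10 = -16 (confirmed correct)
6. acc = -16 - 15 = -31 (confirmed correct)
7. acc = -31 + 13 = -18 (no discrepancy)
8. acc = -18 - 5 = -23 (the recorded entry deviates here)
Step 8 is the first one off; corrected, acc = -23.

step 8, acc = -23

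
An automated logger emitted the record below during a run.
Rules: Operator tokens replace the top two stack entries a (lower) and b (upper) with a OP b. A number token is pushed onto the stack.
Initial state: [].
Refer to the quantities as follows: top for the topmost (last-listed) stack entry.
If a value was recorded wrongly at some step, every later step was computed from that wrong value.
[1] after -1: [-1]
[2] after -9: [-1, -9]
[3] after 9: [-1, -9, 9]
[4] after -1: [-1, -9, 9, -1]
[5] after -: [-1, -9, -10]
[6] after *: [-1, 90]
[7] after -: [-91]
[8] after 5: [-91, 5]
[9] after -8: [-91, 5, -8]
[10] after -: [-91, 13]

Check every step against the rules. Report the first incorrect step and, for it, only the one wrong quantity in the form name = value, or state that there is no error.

step 5, top = 10

step 1: push -1: top = -1 -> matches
step 2: push -9: top = -9 -> same as recorded
step 3: push 9: top = 9 -> verified
step 4: push -1: top = -1 -> in agreement
step 5: 9 - -1 = 10 -> the entry is off here
Step 5 is the first one off; corrected, top = 10.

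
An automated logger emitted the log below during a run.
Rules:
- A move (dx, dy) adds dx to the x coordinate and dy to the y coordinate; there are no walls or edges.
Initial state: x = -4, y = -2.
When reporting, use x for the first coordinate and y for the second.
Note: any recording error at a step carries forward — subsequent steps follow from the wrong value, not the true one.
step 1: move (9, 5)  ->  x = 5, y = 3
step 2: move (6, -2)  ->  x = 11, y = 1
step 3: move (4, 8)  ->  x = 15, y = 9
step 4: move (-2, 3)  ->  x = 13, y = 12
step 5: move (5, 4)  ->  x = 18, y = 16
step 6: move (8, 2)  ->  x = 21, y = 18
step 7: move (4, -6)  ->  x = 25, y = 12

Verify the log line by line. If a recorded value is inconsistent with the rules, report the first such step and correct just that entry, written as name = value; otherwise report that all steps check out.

step 1: x = -4 + (9) = 5, y = -2 + (5) = 3 -> confirmed correct
step 2: x = 5 + (6) = 11, y = 3 + (-2) = 1 -> confirmed correct
step 3: x = 11 + (4) = 15, y = 1 + (8) = 9 -> no discrepancy
step 4: x = 15 + (-2) = 13, y = 9 + (3) = 12 -> no discrepancy
step 5: x = 13 + (5) = 18, y = 12 + (4) = 16 -> confirmed correct
step 6: x = 18 + (8) = 26, y = 16 + (2) = 18 -> a discrepancy with the log
First deviation found at step 6; the corrected entry is x = 26.

step 6, x = 26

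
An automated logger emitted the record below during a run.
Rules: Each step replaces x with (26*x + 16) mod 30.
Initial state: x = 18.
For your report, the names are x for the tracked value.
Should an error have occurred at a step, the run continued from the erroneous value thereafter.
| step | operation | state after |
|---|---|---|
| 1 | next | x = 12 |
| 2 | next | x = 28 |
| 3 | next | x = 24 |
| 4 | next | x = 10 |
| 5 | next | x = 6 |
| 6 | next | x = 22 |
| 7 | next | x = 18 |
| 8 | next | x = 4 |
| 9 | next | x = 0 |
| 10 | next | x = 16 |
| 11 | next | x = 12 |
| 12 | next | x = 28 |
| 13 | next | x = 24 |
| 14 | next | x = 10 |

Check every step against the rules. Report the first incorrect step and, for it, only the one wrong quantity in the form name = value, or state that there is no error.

step 1, x = 4

Recomputing the run from the initial state:
step 1: x = 4
step 2: x = 0
step 3: x = 16
step 4: x = 12
step 5: x = 28
step 6: x = 24
step 7: x = 10
step 8: x = 6
step 9: x = 22
step 10: x = 18
step 11: x = 4
step 12: x = 0
step 13: x = 16
step 14: x = 12
The first disagreement with the record is at step 1, where the value should be x = 4.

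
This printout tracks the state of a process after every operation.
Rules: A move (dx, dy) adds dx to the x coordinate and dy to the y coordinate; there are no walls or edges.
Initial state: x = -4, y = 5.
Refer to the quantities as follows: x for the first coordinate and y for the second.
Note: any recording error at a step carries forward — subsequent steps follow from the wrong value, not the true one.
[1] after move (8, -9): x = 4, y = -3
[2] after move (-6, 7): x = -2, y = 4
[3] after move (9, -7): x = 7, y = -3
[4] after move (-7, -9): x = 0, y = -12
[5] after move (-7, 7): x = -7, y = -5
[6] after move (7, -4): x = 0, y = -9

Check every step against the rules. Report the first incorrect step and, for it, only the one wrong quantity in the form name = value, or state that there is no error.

step 1: x = -4 + (8) = 4, y = 5 + (-9) = -4 -> not what was recorded
The earliest wrong entry is at step 1: it should read y = -4.

step 1, y = -4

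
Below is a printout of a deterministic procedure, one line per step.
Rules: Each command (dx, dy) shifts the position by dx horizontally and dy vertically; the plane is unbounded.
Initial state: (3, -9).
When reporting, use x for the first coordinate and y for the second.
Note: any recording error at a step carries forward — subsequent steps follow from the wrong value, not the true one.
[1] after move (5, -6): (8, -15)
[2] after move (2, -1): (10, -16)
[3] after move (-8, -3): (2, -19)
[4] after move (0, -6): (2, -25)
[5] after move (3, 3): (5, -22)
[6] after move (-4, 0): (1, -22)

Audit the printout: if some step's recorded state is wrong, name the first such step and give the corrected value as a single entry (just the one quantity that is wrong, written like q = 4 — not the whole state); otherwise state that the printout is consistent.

no error

Recomputing the run from the initial state:
step 1: x = 8, y = -15
step 2: x = 10, y = -16
step 3: x = 2, y = -19
step 4: x = 2, y = -25
step 5: x = 5, y = -22
step 6: x = 1, y = -22
This matches the printout at every step.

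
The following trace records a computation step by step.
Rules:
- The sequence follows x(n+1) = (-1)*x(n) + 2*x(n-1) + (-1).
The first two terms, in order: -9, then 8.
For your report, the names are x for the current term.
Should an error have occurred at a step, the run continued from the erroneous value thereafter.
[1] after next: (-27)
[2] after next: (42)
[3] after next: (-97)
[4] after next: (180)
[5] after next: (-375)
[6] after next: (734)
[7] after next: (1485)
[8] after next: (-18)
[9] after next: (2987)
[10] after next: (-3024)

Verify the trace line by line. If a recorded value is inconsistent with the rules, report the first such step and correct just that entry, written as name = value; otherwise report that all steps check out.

Step 1: x = -1*(8) + (2)*(-9) + (-1) = -27 — checks out.
Step 2: x = -1*(-27) + (2)*(8) + (-1) = 42 — consistent with the trace.
Step 3: x = -1*(42) + (2)*(-27) + (-1) = -97 — agrees with the trace.
Step 4: x = -1*(-97) + (2)*(42) + (-1) = 180 — agrees with the trace.
Step 5: x = -1*(180) + (2)*(-97) + (-1) = -375 — agrees with the trace.
Step 6: x = -1*(-375) + (2)*(180) + (-1) = 734 — confirmed correct.
Step 7: x = -1*(734) + (2)*(-375) + (-1) = -1485 — a discrepancy with the trace.
The earliest wrong entry is at step 7: it should read x = -1485.

step 7, x = -1485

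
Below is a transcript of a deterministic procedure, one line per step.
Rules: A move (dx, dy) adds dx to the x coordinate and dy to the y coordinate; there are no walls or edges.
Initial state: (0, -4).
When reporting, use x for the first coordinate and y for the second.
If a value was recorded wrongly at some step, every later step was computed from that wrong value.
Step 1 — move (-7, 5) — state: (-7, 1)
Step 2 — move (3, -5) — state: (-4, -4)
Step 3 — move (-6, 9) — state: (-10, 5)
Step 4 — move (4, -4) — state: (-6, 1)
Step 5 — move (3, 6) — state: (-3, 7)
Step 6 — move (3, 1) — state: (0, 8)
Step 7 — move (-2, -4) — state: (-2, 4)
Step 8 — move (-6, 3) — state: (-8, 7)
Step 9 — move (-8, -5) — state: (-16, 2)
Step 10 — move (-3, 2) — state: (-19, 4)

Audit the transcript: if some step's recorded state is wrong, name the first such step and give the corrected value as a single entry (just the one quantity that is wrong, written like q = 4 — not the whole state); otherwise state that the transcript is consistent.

Recomputing the run from the initial state:
step 1: x = -7, y = 1
step 2: x = -4, y = -4
step 3: x = -10, y = 5
step 4: x = -6, y = 1
step 5: x = -3, y = 7
step 6: x = 0, y = 8
step 7: x = -2, y = 4
step 8: x = -8, y = 7
step 9: x = -16, y = 2
step 10: x = -19, y = 4
This matches the transcript at every step.

no error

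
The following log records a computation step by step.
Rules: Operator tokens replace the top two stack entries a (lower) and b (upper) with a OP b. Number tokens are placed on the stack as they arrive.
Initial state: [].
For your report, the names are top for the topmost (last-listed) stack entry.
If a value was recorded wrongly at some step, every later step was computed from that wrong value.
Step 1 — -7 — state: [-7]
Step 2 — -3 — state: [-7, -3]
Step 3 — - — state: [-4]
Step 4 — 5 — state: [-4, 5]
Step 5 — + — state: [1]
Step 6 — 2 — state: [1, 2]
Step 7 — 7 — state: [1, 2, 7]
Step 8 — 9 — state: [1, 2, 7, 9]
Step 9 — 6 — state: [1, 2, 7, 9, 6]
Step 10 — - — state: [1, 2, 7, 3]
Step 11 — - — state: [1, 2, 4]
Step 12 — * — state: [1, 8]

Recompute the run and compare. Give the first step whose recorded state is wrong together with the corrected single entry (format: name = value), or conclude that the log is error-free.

Recomputing the run from the initial state:
step 1: [-7]
step 2: [-7, -3]
step 3: [-4]
step 4: [-4, 5]
step 5: [1]
step 6: [1, 2]
step 7: [1, 2, 7]
step 8: [1, 2, 7, 9]
step 9: [1, 2, 7, 9, 6]
step 10: [1, 2, 7, 3]
step 11: [1, 2, 4]
step 12: [1, 8]
This matches the log at every step.

no error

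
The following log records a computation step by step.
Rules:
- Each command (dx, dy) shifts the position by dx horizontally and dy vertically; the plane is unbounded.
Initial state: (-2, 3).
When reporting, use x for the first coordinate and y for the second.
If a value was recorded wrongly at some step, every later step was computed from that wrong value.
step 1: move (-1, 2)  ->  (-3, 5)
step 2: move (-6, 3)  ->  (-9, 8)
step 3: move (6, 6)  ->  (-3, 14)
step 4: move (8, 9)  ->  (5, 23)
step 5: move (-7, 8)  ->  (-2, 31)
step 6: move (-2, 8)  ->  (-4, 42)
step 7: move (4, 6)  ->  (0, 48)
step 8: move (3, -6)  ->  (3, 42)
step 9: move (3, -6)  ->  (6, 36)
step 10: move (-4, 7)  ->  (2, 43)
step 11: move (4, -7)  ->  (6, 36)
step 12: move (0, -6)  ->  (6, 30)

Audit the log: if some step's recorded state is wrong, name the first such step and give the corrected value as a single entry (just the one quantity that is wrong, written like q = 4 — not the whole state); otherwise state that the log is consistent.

Recomputing the run from the initial state:
step 1: x = -3, y = 5
step 2: x = -9, y = 8
step 3: x = -3, y = 14
step 4: x = 5, y = 23
step 5: x = -2, y = 31
step 6: x = -4, y = 39
step 7: x = 0, y = 45
step 8: x = 3, y = 39
step 9: x = 6, y = 33
step 10: x = 2, y = 40
step 11: x = 6, y = 33
step 12: x = 6, y = 27
The first disagreement with the log is at step 6, where the value should be y = 39.

step 6, y = 39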